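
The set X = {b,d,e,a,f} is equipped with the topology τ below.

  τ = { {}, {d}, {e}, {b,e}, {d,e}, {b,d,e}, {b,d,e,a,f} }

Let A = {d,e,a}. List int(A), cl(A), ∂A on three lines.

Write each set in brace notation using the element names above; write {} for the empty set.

int(A) = {d,e}
cl(A)  = {b,d,e,a,f}
∂A     = {b,a,f}

U open, U⊆A: {}, {e}, {d}, {d,e}. int(A) = ⋃ = {d,e}
X∖A={b,f}, int(X∖A)={}, hence cl(A)={b,d,e,a,f}
∂A: remove int from cl → {b,a,f}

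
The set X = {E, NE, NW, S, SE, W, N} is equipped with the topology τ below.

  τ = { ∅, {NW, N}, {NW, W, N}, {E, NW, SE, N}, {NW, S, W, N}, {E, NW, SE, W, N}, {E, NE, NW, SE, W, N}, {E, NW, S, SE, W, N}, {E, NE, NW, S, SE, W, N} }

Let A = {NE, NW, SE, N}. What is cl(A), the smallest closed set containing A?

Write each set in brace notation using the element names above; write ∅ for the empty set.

{E, NE, NW, S, SE, W, N}

X∖A={E, S, W}, int(X∖A)=∅, hence cl(A)={E, NE, NW, S, SE, W, N}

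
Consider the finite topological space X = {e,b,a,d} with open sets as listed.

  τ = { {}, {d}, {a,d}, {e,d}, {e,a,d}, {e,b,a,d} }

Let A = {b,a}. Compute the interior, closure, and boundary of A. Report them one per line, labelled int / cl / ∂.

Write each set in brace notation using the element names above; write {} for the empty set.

opens ⊆ A: {}; union → int = {}
complement {e,d}; its interior {e,d}; cl(A) = X∖{e,d} = {b,a}
boundary = {b,a} ∖ {} = {b,a}

int(A) = {}
cl(A)  = {b,a}
∂A     = {b,a}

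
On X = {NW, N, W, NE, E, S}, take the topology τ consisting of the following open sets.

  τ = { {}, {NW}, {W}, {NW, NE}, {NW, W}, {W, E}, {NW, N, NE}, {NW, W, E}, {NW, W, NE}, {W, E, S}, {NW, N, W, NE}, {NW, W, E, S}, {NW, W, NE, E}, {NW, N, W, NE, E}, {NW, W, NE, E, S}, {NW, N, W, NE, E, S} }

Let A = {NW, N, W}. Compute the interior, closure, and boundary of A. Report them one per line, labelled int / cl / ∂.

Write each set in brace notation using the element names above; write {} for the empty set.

int(A) = {NW, W}
cl(A)  = {NW, N, W, NE, E, S}
∂A     = {N, NE, E, S}

open subsets of A: {}, {NW}, {W}, {NW, W}; so int(A) = {NW, W}
closure: X∖int(X∖A) = X∖{} = {NW, N, W, NE, E, S}
∂A = {NW, N, W, NE, E, S} minus {NW, W} = {N, NE, E, S}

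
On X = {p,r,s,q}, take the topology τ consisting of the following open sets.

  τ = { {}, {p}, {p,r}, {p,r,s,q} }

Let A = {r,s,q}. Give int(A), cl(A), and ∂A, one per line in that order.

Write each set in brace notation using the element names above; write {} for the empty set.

open subsets of A: {}; so int(A) = {}
closure: X∖int(X∖A) = X∖{p} = {r,s,q}
∂A = {r,s,q} minus {} = {r,s,q}

int(A) = {}
cl(A)  = {r,s,q}
∂A     = {r,s,q}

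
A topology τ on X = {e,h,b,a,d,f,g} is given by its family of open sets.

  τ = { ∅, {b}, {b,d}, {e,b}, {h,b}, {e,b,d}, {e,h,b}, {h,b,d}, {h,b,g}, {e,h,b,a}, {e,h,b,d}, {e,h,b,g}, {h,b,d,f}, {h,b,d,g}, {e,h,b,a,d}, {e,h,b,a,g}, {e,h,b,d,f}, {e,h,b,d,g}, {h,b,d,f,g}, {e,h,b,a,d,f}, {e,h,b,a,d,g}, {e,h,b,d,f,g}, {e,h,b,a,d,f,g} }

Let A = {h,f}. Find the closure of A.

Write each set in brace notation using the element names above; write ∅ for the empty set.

cl via duality: int({e,b,a,d,g}) = {e,b,d}, so X∖{e,b,d} = {h,a,f,g}

{h,a,f,g}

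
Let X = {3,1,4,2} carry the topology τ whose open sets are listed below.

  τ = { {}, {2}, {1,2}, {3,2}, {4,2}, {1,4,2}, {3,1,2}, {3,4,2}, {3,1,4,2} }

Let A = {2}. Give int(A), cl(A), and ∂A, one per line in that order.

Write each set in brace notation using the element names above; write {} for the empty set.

int(A) = {2}
cl(A)  = {3,1,4,2}
∂A     = {3,1,4}

open subsets of A: {}, {2}; so int(A) = {2}
closure: X∖int(X∖A) = X∖{} = {3,1,4,2}
∂A = {3,1,4,2} minus {2} = {3,1,4}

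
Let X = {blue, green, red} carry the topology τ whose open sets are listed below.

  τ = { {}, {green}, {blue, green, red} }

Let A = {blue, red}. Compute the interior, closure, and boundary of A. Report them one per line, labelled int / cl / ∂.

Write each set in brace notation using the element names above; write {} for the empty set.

opens ⊆ A: {}; union → int = {}
complement {green}; its interior {green}; cl(A) = X∖{green} = {blue, red}
boundary = {blue, red} ∖ {} = {blue, red}

int(A) = {}
cl(A)  = {blue, red}
∂A     = {blue, red}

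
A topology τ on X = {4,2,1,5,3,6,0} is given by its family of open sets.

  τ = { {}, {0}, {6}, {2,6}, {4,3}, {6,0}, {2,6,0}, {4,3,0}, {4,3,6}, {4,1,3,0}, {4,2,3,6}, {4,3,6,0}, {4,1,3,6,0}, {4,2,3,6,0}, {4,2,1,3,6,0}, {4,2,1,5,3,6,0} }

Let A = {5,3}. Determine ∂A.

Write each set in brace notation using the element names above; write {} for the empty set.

{4,1,5,3}

open subsets of A: {}; so int(A) = {}
closure: X∖int(X∖A) = X∖{2,6,0} = {4,1,5,3}
∂A = {4,1,5,3} minus {} = {4,1,5,3}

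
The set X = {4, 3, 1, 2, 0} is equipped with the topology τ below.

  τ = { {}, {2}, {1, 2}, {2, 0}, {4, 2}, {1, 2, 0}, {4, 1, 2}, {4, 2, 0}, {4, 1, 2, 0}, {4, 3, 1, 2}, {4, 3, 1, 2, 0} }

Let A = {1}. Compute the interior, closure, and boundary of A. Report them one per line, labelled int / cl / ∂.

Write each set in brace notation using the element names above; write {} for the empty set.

open subsets of A: {}; so int(A) = {}
closure: X∖int(X∖A) = X∖{4, 2, 0} = {3, 1}
∂A = {3, 1} minus {} = {3, 1}

int(A) = {}
cl(A)  = {3, 1}
∂A     = {3, 1}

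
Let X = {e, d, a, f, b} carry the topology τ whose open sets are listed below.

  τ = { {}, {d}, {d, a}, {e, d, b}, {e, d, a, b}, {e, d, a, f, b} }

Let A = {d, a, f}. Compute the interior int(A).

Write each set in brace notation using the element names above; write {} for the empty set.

opens ⊆ A: {}, {d}, {d, a}; union → int = {d, a}

{d, a}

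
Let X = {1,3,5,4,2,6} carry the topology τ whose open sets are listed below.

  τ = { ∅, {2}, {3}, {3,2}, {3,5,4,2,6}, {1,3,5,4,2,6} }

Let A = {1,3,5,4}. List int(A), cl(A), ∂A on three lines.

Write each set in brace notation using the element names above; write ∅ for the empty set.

open subsets of A: ∅, {3}; so int(A) = {3}
closure: X∖int(X∖A) = X∖{2} = {1,3,5,4,6}
∂A = {1,3,5,4,6} minus {3} = {1,5,4,6}

int(A) = {3}
cl(A)  = {1,3,5,4,6}
∂A     = {1,5,4,6}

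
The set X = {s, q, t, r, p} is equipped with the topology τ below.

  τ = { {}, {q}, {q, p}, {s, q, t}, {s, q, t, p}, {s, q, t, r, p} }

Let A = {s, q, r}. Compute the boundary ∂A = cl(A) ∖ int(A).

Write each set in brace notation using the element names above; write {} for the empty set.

{s, t, r, p}

opens ⊆ A: {}, {q}; union → int = {q}
complement {t, p}; its interior {}; cl(A) = X∖{} = {s, q, t, r, p}
boundary = {s, q, t, r, p} ∖ {q} = {s, t, r, p}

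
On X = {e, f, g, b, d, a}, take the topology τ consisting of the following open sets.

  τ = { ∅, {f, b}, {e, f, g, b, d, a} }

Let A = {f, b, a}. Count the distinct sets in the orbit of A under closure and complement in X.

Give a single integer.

6

complement {e, g, d}; its interior ∅; cl(A) = X∖∅ = {e, f, g, b, d, a}
With k = closure, c = complement:
  1. A     = {f, b, a}
  2. kA    = {e, f, g, b, d, a}
  3. cA    = {e, g, d}
  4. ckA   = ∅
  5. kcA   = {e, g, d, a}
  6. ckcA  = {f, b}
k, c of each give nothing new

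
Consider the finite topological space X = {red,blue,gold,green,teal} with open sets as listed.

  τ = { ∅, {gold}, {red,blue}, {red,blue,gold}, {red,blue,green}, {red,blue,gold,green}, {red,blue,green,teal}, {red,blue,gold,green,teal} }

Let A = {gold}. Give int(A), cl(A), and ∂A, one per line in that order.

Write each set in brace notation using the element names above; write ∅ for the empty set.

opens ⊆ A: ∅, {gold}; union → int = {gold}
complement {red,blue,green,teal}; its interior {red,blue,green,teal}; cl(A) = X∖{red,blue,green,teal} = {gold}
boundary = {gold} ∖ {gold} = ∅

int(A) = {gold}
cl(A)  = {gold}
∂A     = ∅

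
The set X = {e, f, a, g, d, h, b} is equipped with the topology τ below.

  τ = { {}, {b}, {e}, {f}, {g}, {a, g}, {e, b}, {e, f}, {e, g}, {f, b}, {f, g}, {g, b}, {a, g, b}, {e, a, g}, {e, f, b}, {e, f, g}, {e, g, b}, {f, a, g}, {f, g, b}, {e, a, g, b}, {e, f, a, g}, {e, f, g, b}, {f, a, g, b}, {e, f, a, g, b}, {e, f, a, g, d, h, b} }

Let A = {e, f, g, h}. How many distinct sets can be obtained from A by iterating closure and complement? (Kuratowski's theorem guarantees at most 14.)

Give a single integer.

X∖A={a, d, b}, int(X∖A)={b}, hence cl(A)={e, f, a, g, d, h}
Orbit (k=closure, c=complement):
  1. A     = {e, f, g, h}
  2. kA    = {e, f, a, g, d, h}
  3. cA    = {a, d, b}
  4. ckA   = {b}
  5. kcA   = {a, d, h, b}
  6. kckA  = {d, h, b}
  7. ckcA  = {e, f, g}
  8. ckckA = {e, f, a, g}
(closed under both — stop)

8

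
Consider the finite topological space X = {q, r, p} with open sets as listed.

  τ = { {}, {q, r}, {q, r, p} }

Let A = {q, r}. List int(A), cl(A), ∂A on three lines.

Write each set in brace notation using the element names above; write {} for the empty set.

int(A) = {q, r}
cl(A)  = {q, r, p}
∂A     = {p}

open subsets of A: {}, {q, r}; so int(A) = {q, r}
closure: X∖int(X∖A) = X∖{} = {q, r, p}
∂A = {q, r, p} minus {q, r} = {p}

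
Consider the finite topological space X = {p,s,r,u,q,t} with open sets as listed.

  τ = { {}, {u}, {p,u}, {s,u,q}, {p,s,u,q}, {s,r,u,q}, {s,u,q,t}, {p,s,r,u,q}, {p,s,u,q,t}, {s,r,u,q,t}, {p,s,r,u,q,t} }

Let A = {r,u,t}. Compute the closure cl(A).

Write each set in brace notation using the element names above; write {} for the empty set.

{p,s,r,u,q,t}

cl via duality: int({p,s,q}) = {}, so X∖{} = {p,s,r,u,q,t}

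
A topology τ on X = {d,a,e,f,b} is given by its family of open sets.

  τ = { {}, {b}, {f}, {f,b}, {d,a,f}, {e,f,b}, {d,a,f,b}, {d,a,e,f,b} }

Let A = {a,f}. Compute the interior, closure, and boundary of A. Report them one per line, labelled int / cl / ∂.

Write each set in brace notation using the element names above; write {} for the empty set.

U open, U⊆A: {}, {f}. int(A) = ⋃ = {f}
X∖A={d,e,b}, int(X∖A)={b}, hence cl(A)={d,a,e,f}
∂A: remove int from cl → {d,a,e}

int(A) = {f}
cl(A)  = {d,a,e,f}
∂A     = {d,a,e}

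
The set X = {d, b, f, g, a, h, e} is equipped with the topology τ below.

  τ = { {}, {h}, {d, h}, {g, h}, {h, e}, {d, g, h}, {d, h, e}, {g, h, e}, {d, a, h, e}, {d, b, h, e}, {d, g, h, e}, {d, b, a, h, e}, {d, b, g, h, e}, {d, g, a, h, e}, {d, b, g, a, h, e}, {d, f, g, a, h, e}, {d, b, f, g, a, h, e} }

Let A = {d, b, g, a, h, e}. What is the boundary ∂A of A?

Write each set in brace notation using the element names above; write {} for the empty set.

open subsets of A: {}, {h}, {g, h}, {d, h}, {h, e}, {d, h, e}, {g, h, e}, {d, g, h}, {d, b, h, e}, {d, g, h, e}, {d, a, h, e}, {d, b, a, h, e}, {d, b, g, h, e}, {d, g, a, h, e}, {d, b, g, a, h, e}; so int(A) = {d, b, g, a, h, e}
closure: X∖int(X∖A) = X∖{} = {d, b, f, g, a, h, e}
∂A = {d, b, f, g, a, h, e} minus {d, b, g, a, h, e} = {f}

{f}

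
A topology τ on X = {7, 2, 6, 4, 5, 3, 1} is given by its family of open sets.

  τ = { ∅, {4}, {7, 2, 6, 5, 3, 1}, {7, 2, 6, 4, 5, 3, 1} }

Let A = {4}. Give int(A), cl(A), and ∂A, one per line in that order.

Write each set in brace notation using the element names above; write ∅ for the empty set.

opens ⊆ A: ∅, {4}; union → int = {4}
complement {7, 2, 6, 5, 3, 1}; its interior {7, 2, 6, 5, 3, 1}; cl(A) = X∖{7, 2, 6, 5, 3, 1} = {4}
boundary = {4} ∖ {4} = ∅

int(A) = {4}
cl(A)  = {4}
∂A     = ∅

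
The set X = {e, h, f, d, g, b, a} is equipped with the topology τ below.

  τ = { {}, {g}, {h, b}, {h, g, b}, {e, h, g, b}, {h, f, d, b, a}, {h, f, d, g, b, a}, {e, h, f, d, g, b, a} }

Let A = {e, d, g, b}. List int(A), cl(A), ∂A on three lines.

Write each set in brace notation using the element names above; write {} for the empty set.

int(A) = {g}
cl(A)  = {e, h, f, d, g, b, a}
∂A     = {e, h, f, d, b, a}

opens ⊆ A: {}, {g}; union → int = {g}
complement {h, f, a}; its interior {}; cl(A) = X∖{} = {e, h, f, d, g, b, a}
boundary = {e, h, f, d, g, b, a} ∖ {g} = {e, h, f, d, b, a}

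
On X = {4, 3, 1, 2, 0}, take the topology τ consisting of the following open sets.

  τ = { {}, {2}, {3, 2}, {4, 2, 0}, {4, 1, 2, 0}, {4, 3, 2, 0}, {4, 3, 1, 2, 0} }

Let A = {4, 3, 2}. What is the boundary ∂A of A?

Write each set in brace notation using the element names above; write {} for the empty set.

interior: largest open inside A is {3, 2} (from {}, {2}, {3, 2})
cl via duality: int({1, 0}) = {}, so X∖{} = {4, 3, 1, 2, 0}
cl∖int = {4, 1, 0}

{4, 1, 0}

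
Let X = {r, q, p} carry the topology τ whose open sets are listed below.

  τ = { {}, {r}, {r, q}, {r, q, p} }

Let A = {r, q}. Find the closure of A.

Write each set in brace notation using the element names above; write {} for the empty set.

{r, q, p}

closure: X∖int(X∖A) = X∖{} = {r, q, p}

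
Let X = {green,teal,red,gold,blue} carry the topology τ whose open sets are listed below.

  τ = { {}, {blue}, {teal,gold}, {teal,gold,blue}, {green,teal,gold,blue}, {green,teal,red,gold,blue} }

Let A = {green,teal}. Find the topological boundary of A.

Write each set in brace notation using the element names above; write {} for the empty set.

{green,teal,red,gold}

open subsets of A: {}; so int(A) = {}
closure: X∖int(X∖A) = X∖{blue} = {green,teal,red,gold}
∂A = {green,teal,red,gold} minus {} = {green,teal,red,gold}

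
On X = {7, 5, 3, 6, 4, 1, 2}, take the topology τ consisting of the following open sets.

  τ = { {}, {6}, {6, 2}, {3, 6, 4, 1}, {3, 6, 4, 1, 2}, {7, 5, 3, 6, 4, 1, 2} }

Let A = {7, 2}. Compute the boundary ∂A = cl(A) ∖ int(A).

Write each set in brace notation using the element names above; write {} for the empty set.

interior: largest open inside A is {} (from {})
cl via duality: int({5, 3, 6, 4, 1}) = {3, 6, 4, 1}, so X∖{3, 6, 4, 1} = {7, 5, 2}
cl∖int = {7, 5, 2}

{7, 5, 2}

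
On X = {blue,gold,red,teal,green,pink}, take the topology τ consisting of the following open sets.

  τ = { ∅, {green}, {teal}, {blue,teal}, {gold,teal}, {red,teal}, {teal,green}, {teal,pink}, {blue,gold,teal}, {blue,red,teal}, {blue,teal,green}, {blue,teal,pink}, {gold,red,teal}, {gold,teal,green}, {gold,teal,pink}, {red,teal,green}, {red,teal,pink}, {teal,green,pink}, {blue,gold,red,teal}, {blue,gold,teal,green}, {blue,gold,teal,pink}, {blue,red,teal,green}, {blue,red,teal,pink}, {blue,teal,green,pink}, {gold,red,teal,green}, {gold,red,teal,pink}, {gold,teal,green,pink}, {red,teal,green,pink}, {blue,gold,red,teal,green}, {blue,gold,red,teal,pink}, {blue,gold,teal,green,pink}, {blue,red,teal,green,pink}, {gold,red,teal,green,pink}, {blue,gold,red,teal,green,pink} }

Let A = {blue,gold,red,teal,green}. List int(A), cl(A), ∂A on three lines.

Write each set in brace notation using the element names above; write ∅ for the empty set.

int(A) = {blue,gold,red,teal,green}
cl(A)  = {blue,gold,red,teal,green,pink}
∂A     = {pink}

interior: largest open inside A is {blue,gold,red,teal,green} (from ∅, {teal}, {green}, {teal,green}, {blue,teal}, {gold,teal}, {red,teal}, {red,teal,green}, {blue,red,teal}, {blue,teal,green}, {gold,red,teal}, {gold,teal,green}, {blue,gold,teal}, {gold,red,teal,green}, {blue,red,teal,green}, {blue,gold,red,teal}, {blue,gold,teal,green}, {blue,gold,red,teal,green})
cl via duality: int({pink}) = ∅, so X∖∅ = {blue,gold,red,teal,green,pink}
cl∖int = {pink}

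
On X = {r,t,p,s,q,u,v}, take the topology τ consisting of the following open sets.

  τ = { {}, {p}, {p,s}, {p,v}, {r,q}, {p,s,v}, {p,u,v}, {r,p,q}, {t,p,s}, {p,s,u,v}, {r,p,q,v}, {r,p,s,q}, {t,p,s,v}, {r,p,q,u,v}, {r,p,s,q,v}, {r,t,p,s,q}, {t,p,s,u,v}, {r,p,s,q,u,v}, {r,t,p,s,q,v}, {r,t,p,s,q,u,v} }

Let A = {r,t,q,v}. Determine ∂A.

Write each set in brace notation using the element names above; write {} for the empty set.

open subsets of A: {}, {r,q}; so int(A) = {r,q}
closure: X∖int(X∖A) = X∖{p,s} = {r,t,q,u,v}
∂A = {r,t,q,u,v} minus {r,q} = {t,u,v}

{t,u,v}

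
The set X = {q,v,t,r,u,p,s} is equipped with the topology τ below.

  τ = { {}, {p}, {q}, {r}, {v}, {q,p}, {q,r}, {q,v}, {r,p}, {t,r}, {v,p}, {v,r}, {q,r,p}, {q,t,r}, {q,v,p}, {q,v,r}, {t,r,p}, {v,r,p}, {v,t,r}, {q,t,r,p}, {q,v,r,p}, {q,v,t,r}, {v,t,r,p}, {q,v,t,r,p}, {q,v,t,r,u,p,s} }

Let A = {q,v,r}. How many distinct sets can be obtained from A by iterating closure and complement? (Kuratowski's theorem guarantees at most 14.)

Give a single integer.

X∖A={t,u,p,s}, int(X∖A)={p}, hence cl(A)={q,v,t,r,u,s}
Orbit (k=closure, c=complement):
  1. A     = {q,v,r}
  2. kA    = {q,v,t,r,u,s}
  3. cA    = {t,u,p,s}
  4. ckA   = {p}
  5. kckA  = {u,p,s}
  6. ckckA = {q,v,t,r}
(closed under both — stop)

6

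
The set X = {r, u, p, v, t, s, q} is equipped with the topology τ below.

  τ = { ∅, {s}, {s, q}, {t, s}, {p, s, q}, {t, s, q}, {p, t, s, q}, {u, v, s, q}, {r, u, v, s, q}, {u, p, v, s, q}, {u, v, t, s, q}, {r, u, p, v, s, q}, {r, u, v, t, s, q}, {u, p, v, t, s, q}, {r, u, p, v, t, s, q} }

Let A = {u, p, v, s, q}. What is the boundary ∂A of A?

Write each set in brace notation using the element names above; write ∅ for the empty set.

opens ⊆ A: ∅, {s}, {s, q}, {p, s, q}, {u, v, s, q}, {u, p, v, s, q}; union → int = {u, p, v, s, q}
complement {r, t}; its interior ∅; cl(A) = X∖∅ = {r, u, p, v, t, s, q}
boundary = {r, u, p, v, t, s, q} ∖ {u, p, v, s, q} = {r, t}

{r, t}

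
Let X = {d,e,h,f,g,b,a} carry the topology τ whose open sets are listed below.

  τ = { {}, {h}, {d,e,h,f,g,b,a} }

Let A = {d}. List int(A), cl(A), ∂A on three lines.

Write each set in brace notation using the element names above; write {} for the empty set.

int(A) = {}
cl(A)  = {d,e,f,g,b,a}
∂A     = {d,e,f,g,b,a}

U open, U⊆A: {}. int(A) = ⋃ = {}
X∖A={e,h,f,g,b,a}, int(X∖A)={h}, hence cl(A)={d,e,f,g,b,a}
∂A: remove int from cl → {d,e,f,g,b,a}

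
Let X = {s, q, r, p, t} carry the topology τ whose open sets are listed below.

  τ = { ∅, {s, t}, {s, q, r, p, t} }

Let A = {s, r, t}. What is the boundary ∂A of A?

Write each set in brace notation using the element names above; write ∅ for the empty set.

open subsets of A: ∅, {s, t}; so int(A) = {s, t}
closure: X∖int(X∖A) = X∖∅ = {s, q, r, p, t}
∂A = {s, q, r, p, t} minus {s, t} = {q, r, p}

{q, r, p}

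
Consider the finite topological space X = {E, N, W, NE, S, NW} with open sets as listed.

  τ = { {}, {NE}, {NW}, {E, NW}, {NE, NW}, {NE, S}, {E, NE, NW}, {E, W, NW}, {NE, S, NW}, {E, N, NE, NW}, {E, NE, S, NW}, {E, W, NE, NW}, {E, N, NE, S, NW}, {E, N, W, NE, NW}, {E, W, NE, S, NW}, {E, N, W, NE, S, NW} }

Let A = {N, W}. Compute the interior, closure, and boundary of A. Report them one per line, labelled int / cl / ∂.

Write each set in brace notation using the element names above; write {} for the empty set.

int(A) = {}
cl(A)  = {N, W}
∂A     = {N, W}

open subsets of A: {}; so int(A) = {}
closure: X∖int(X∖A) = X∖{E, NE, S, NW} = {N, W}
∂A = {N, W} minus {} = {N, W}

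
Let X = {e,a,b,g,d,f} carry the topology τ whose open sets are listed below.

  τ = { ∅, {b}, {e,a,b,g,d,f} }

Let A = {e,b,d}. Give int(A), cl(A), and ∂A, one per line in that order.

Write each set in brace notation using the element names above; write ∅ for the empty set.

int(A) = {b}
cl(A)  = {e,a,b,g,d,f}
∂A     = {e,a,g,d,f}

U open, U⊆A: ∅, {b}. int(A) = ⋃ = {b}
X∖A={a,g,f}, int(X∖A)=∅, hence cl(A)={e,a,b,g,d,f}
∂A: remove int from cl → {e,a,g,d,f}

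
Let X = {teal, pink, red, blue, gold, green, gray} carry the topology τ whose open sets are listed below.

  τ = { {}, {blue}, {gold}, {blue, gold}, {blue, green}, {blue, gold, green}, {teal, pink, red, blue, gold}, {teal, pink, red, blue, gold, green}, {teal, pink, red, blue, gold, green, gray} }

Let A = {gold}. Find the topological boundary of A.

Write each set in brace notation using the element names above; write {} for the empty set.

interior: largest open inside A is {gold} (from {}, {gold})
cl via duality: int({teal, pink, red, blue, green, gray}) = {blue, green}, so X∖{blue, green} = {teal, pink, red, gold, gray}
cl∖int = {teal, pink, red, gray}

{teal, pink, red, gray}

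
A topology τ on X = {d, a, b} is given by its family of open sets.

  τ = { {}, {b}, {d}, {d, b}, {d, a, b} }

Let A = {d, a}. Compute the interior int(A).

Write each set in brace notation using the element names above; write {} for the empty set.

{d}

opens ⊆ A: {}, {d}; union → int = {d}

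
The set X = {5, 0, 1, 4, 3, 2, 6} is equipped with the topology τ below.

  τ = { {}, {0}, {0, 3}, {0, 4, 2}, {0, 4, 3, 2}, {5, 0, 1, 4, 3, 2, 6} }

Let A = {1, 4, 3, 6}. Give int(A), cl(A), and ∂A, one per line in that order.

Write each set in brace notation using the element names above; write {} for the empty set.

int(A) = {}
cl(A)  = {5, 1, 4, 3, 2, 6}
∂A     = {5, 1, 4, 3, 2, 6}

opens ⊆ A: {}; union → int = {}
complement {5, 0, 2}; its interior {0}; cl(A) = X∖{0} = {5, 1, 4, 3, 2, 6}
boundary = {5, 1, 4, 3, 2, 6} ∖ {} = {5, 1, 4, 3, 2, 6}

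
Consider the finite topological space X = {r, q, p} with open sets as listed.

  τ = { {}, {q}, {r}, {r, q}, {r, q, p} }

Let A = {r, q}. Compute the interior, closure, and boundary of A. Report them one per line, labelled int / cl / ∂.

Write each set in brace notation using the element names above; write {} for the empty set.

int(A) = {r, q}
cl(A)  = {r, q, p}
∂A     = {p}

opens ⊆ A: {}, {q}, {r}, {r, q}; union → int = {r, q}
complement {p}; its interior {}; cl(A) = X∖{} = {r, q, p}
boundary = {r, q, p} ∖ {r, q} = {p}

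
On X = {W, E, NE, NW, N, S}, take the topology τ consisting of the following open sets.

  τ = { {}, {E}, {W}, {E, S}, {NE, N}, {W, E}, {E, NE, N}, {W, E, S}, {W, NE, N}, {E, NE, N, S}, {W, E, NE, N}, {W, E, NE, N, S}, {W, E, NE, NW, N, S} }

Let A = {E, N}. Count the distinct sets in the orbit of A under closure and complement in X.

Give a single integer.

complement {W, NE, NW, S}; its interior {W}; cl(A) = X∖{W} = {E, NE, NW, N, S}
With k = closure, c = complement:
  1. A     = {E, N}
  2. kA    = {E, NE, NW, N, S}
  3. cA    = {W, NE, NW, S}
  4. ckA   = {W}
  5. kcA   = {W, NE, NW, N, S}
  6. kckA  = {W, NW}
  7. ckcA  = {E}
  8. ckckA = {E, NE, N, S}
  9. kckcA = {E, NW, S}
  10. ckckcA = {W, NE, N}
  11. kckckcA = {W, NE, NW, N}
  12. ckckckcA = {E, S}
k, c of each give nothing new

12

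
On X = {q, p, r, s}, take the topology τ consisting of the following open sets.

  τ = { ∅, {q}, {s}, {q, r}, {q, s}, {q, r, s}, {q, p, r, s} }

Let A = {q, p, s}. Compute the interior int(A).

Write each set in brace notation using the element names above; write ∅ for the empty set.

{q, s}

opens ⊆ A: ∅, {q}, {s}, {q, s}; union → int = {q, s}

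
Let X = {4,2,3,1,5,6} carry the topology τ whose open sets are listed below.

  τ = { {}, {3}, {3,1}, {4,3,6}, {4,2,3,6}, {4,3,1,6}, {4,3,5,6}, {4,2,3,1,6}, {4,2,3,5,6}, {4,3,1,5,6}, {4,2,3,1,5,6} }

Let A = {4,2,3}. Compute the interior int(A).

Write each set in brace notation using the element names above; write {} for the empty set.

{3}

open subsets of A: {}, {3}; so int(A) = {3}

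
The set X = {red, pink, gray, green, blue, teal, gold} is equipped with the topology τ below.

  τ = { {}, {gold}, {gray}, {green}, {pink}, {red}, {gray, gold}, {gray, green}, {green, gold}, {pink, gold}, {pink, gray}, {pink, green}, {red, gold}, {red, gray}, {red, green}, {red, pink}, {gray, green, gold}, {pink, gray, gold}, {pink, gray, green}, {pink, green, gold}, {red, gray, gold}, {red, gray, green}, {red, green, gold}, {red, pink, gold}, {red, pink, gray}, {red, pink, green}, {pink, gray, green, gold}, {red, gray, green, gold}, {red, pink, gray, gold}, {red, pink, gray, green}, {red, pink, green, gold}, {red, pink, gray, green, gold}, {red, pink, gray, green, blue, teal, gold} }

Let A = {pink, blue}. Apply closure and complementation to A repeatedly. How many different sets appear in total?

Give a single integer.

6

closure: X∖int(X∖A) = X∖{red, gray, green, gold} = {pink, blue, teal}
Let k=closure and c=complement:
  1. A     = {pink, blue}
  2. kA    = {pink, blue, teal}
  3. cA    = {red, gray, green, teal, gold}
  4. ckA   = {red, gray, green, gold}
  5. kcA   = {red, gray, green, blue, teal, gold}
  6. ckcA  = {pink}
— saturated at 6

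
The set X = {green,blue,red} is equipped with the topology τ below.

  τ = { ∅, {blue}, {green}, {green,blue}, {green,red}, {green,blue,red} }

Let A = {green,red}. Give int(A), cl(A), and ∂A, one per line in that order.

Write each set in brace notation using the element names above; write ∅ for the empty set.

int(A) = {green,red}
cl(A)  = {green,red}
∂A     = ∅

opens ⊆ A: ∅, {green}, {green,red}; union → int = {green,red}
complement {blue}; its interior {blue}; cl(A) = X∖{blue} = {green,red}
boundary = {green,red} ∖ {green,red} = ∅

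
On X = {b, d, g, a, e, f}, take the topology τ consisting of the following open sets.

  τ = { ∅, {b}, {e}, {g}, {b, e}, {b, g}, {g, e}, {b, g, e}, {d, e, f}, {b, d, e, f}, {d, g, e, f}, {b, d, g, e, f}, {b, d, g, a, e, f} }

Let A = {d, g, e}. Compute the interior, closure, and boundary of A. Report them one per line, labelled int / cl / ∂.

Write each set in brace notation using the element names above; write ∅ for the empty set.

U open, U⊆A: ∅, {e}, {g}, {g, e}. int(A) = ⋃ = {g, e}
X∖A={b, a, f}, int(X∖A)={b}, hence cl(A)={d, g, a, e, f}
∂A: remove int from cl → {d, a, f}

int(A) = {g, e}
cl(A)  = {d, g, a, e, f}
∂A     = {d, a, f}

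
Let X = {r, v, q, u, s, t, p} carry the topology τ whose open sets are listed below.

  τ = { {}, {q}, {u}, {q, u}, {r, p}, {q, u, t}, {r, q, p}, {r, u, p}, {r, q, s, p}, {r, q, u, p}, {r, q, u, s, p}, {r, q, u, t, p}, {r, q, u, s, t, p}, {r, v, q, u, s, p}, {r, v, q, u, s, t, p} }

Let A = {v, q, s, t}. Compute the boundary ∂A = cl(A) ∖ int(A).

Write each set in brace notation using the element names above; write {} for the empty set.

{v, s, t}

opens ⊆ A: {}, {q}; union → int = {q}
complement {r, u, p}; its interior {r, u, p}; cl(A) = X∖{r, u, p} = {v, q, s, t}
boundary = {v, q, s, t} ∖ {q} = {v, s, t}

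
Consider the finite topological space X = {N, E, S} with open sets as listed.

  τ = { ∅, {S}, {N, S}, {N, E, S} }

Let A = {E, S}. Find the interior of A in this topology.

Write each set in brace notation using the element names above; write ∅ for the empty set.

{S}

U open, U⊆A: ∅, {S}. int(A) = ⋃ = {S}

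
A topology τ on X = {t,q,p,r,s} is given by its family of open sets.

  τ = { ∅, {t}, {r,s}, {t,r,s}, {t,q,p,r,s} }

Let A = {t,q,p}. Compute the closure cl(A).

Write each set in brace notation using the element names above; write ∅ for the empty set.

{t,q,p}

closure: X∖int(X∖A) = X∖{r,s} = {t,q,p}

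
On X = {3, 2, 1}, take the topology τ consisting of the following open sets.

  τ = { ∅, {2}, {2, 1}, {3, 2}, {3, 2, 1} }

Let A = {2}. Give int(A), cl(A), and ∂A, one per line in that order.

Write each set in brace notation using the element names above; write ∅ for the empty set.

opens ⊆ A: ∅, {2}; union → int = {2}
complement {3, 1}; its interior ∅; cl(A) = X∖∅ = {3, 2, 1}
boundary = {3, 2, 1} ∖ {2} = {3, 1}

int(A) = {2}
cl(A)  = {3, 2, 1}
∂A     = {3, 1}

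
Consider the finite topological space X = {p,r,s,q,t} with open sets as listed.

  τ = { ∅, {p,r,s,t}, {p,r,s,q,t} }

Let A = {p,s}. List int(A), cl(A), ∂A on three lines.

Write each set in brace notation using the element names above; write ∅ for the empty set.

int(A) = ∅
cl(A)  = {p,r,s,q,t}
∂A     = {p,r,s,q,t}

opens ⊆ A: ∅; union → int = ∅
complement {r,q,t}; its interior ∅; cl(A) = X∖∅ = {p,r,s,q,t}
boundary = {p,r,s,q,t} ∖ ∅ = {p,r,s,q,t}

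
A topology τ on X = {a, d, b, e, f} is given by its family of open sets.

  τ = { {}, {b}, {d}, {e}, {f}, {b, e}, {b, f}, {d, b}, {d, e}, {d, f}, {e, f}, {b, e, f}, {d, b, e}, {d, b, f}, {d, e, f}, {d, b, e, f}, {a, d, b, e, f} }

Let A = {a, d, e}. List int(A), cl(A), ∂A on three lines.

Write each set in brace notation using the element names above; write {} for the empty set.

int(A) = {d, e}
cl(A)  = {a, d, e}
∂A     = {a}

open subsets of A: {}, {e}, {d}, {d, e}; so int(A) = {d, e}
closure: X∖int(X∖A) = X∖{b, f} = {a, d, e}
∂A = {a, d, e} minus {d, e} = {a}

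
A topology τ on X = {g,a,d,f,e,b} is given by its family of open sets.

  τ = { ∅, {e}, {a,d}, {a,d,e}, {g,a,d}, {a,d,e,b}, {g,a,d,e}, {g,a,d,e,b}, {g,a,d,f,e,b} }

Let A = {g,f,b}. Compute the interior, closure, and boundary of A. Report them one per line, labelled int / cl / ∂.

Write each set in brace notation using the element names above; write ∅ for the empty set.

opens ⊆ A: ∅; union → int = ∅
complement {a,d,e}; its interior {a,d,e}; cl(A) = X∖{a,d,e} = {g,f,b}
boundary = {g,f,b} ∖ ∅ = {g,f,b}

int(A) = ∅
cl(A)  = {g,f,b}
∂A     = {g,f,b}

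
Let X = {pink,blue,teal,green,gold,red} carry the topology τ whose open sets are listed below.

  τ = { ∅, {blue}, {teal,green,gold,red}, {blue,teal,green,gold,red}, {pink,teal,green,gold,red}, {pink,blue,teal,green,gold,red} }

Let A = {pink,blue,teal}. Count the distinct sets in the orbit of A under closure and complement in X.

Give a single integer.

cl via duality: int({green,gold,red}) = ∅, so X∖∅ = {pink,blue,teal,green,gold,red}
Write k for closure, c for complement:
  1. A     = {pink,blue,teal}
  2. kA    = {pink,blue,teal,green,gold,red}
  3. cA    = {green,gold,red}
  4. ckA   = ∅
  5. kcA   = {pink,teal,green,gold,red}
  6. ckcA  = {blue}
applying k or c yields no new set

6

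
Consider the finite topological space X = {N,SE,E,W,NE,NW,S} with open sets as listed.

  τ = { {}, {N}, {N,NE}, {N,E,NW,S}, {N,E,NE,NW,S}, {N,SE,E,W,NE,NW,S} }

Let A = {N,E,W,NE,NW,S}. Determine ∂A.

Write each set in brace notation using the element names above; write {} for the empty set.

U open, U⊆A: {}, {N}, {N,NE}, {N,E,NW,S}, {N,E,NE,NW,S}. int(A) = ⋃ = {N,E,NE,NW,S}
X∖A={SE}, int(X∖A)={}, hence cl(A)={N,SE,E,W,NE,NW,S}
∂A: remove int from cl → {SE,W}

{SE,W}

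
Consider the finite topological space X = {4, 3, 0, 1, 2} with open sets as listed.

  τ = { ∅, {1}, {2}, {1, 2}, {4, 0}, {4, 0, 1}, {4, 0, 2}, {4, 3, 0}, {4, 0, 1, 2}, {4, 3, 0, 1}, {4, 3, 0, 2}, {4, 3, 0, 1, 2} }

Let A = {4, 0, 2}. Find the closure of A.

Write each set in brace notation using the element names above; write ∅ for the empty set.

{4, 3, 0, 2}

cl via duality: int({3, 1}) = {1}, so X∖{1} = {4, 3, 0, 2}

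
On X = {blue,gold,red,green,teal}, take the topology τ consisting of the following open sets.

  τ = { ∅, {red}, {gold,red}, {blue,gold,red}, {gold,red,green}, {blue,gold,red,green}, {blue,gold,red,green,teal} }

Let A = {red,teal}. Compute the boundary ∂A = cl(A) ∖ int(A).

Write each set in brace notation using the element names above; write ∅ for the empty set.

{blue,gold,green,teal}

opens ⊆ A: ∅, {red}; union → int = {red}
complement {blue,gold,green}; its interior ∅; cl(A) = X∖∅ = {blue,gold,red,green,teal}
boundary = {blue,gold,red,green,teal} ∖ {red} = {blue,gold,green,teal}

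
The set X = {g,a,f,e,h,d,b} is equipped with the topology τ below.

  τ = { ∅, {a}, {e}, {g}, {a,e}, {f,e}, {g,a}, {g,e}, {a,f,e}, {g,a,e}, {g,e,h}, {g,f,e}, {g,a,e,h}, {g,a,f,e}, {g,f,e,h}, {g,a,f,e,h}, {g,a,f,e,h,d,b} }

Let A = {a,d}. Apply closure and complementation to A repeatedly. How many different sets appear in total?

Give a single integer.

closure: X∖int(X∖A) = X∖{g,f,e,h} = {a,d,b}
Let k=closure and c=complement:
  1. A     = {a,d}
  2. kA    = {a,d,b}
  3. cA    = {g,f,e,h,b}
  4. ckA   = {g,f,e,h}
  5. kcA   = {g,f,e,h,d,b}
  6. ckcA  = {a}
— saturated at 6

6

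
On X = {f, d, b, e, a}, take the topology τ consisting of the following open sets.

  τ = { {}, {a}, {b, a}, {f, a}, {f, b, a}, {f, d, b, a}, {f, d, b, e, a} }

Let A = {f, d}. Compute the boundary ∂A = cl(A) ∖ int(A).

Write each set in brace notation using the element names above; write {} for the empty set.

opens ⊆ A: {}; union → int = {}
complement {b, e, a}; its interior {b, a}; cl(A) = X∖{b, a} = {f, d, e}
boundary = {f, d, e} ∖ {} = {f, d, e}

{f, d, e}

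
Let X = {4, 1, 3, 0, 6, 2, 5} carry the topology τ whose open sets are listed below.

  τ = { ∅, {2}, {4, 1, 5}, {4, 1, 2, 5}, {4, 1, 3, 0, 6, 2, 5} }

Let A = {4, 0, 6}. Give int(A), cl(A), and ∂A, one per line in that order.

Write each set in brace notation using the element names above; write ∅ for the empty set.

int(A) = ∅
cl(A)  = {4, 1, 3, 0, 6, 5}
∂A     = {4, 1, 3, 0, 6, 5}

interior: largest open inside A is ∅ (from ∅)
cl via duality: int({1, 3, 2, 5}) = {2}, so X∖{2} = {4, 1, 3, 0, 6, 5}
cl∖int = {4, 1, 3, 0, 6, 5}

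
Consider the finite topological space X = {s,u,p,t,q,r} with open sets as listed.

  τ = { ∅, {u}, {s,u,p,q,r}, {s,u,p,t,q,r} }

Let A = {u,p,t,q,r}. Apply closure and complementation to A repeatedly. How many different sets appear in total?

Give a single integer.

closure: X∖int(X∖A) = X∖∅ = {s,u,p,t,q,r}
Let k=closure and c=complement:
  1. A     = {u,p,t,q,r}
  2. kA    = {s,u,p,t,q,r}
  3. cA    = {s}
  4. ckA   = ∅
  5. kcA   = {s,p,t,q,r}
  6. ckcA  = {u}
— saturated at 6

6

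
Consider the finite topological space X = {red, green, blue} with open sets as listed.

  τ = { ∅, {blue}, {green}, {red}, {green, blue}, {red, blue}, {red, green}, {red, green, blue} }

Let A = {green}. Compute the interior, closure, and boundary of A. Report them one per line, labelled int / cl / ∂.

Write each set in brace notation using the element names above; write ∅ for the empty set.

int(A) = {green}
cl(A)  = {green}
∂A     = ∅

interior: largest open inside A is {green} (from ∅, {green})
cl via duality: int({red, blue}) = {red, blue}, so X∖{red, blue} = {green}
cl∖int = ∅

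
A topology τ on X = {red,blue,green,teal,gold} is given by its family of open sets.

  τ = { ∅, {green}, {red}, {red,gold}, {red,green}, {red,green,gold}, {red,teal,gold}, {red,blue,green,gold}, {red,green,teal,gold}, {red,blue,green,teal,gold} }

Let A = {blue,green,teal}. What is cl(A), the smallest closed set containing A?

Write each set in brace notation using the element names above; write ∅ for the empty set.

{blue,green,teal}

cl via duality: int({red,gold}) = {red,gold}, so X∖{red,gold} = {blue,green,teal}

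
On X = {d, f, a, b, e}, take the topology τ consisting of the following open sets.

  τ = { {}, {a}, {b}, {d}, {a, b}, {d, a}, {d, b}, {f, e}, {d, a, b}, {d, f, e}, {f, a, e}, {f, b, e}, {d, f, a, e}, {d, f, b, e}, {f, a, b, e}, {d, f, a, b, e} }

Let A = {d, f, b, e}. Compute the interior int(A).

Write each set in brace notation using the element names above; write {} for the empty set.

{d, f, b, e}

open subsets of A: {}, {b}, {d}, {d, b}, {f, e}, {f, b, e}, {d, f, e}, {d, f, b, e}; so int(A) = {d, f, b, e}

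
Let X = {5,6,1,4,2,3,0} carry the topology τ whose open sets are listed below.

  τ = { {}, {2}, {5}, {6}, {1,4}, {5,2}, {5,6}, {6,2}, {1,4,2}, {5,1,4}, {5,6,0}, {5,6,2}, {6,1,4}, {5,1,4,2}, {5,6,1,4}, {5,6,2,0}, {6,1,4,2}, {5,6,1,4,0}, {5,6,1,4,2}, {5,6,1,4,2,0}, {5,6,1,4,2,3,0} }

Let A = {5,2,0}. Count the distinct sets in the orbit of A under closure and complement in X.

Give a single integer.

closure: X∖int(X∖A) = X∖{6,1,4} = {5,2,3,0}
Let k=closure and c=complement:
  1. A     = {5,2,0}
  2. kA    = {5,2,3,0}
  3. cA    = {6,1,4,3}
  4. ckA   = {6,1,4}
  5. kcA   = {6,1,4,3,0}
  6. ckcA  = {5,2}
— saturated at 6

6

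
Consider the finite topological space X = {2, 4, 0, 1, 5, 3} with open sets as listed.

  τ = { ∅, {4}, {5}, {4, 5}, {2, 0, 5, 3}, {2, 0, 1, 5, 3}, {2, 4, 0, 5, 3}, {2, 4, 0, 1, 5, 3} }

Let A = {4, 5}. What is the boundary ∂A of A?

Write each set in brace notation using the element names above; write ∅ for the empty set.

U open, U⊆A: ∅, {4}, {5}, {4, 5}. int(A) = ⋃ = {4, 5}
X∖A={2, 0, 1, 3}, int(X∖A)=∅, hence cl(A)={2, 4, 0, 1, 5, 3}
∂A: remove int from cl → {2, 0, 1, 3}

{2, 0, 1, 3}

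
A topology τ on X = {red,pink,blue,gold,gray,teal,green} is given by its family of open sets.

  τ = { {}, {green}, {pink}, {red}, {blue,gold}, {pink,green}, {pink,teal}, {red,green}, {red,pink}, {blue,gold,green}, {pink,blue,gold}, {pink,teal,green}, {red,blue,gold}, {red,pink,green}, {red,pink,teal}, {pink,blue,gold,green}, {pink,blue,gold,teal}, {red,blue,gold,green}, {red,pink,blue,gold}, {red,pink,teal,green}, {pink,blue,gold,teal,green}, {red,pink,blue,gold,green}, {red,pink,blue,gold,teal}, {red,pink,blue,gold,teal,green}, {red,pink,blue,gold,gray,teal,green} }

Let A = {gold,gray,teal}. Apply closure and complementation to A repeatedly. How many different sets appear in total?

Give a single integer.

10

complement {red,pink,blue,green}; its interior {red,pink,green}; cl(A) = X∖{red,pink,green} = {blue,gold,gray,teal}
With k = closure, c = complement:
  1. A     = {gold,gray,teal}
  2. kA    = {blue,gold,gray,teal}
  3. cA    = {red,pink,blue,green}
  4. ckA   = {red,pink,green}
  5. kcA   = {red,pink,blue,gold,gray,teal,green}
  6. kckA  = {red,pink,gray,teal,green}
  7. ckcA  = {}
  8. ckckA = {blue,gold}
  9. kckckA = {blue,gold,gray}
  10. ckckckA = {red,pink,teal,green}
k, c of each give nothing new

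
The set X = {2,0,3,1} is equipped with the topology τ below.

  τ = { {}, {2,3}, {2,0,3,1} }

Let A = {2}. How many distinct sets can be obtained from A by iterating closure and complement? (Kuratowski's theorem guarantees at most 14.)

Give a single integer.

cl via duality: int({0,3,1}) = {}, so X∖{} = {2,0,3,1}
Write k for closure, c for complement:
  1. A     = {2}
  2. kA    = {2,0,3,1}
  3. cA    = {0,3,1}
  4. ckA   = {}
applying k or c yields no new set

4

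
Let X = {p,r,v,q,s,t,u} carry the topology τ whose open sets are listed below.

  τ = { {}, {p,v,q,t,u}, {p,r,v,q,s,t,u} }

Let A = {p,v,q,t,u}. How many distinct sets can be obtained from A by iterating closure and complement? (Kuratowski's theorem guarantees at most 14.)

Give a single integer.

X∖A={r,s}, int(X∖A)={}, hence cl(A)={p,r,v,q,s,t,u}
Orbit (k=closure, c=complement):
  1. A     = {p,v,q,t,u}
  2. kA    = {p,r,v,q,s,t,u}
  3. cA    = {r,s}
  4. ckA   = {}
(closed under both — stop)

4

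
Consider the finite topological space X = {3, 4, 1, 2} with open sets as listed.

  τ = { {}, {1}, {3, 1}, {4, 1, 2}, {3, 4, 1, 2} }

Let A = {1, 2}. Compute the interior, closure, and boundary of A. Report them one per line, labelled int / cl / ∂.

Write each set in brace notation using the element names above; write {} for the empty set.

U open, U⊆A: {}, {1}. int(A) = ⋃ = {1}
X∖A={3, 4}, int(X∖A)={}, hence cl(A)={3, 4, 1, 2}
∂A: remove int from cl → {3, 4, 2}

int(A) = {1}
cl(A)  = {3, 4, 1, 2}
∂A     = {3, 4, 2}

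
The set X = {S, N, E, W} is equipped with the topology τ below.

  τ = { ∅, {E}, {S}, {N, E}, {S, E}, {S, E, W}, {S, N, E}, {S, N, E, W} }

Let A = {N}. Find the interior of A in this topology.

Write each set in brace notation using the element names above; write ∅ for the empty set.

open subsets of A: ∅; so int(A) = ∅

∅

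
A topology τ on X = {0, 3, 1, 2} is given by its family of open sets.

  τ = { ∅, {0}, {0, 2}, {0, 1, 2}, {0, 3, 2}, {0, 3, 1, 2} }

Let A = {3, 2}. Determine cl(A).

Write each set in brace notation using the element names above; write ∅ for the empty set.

complement {0, 1}; its interior {0}; cl(A) = X∖{0} = {3, 1, 2}

{3, 1, 2}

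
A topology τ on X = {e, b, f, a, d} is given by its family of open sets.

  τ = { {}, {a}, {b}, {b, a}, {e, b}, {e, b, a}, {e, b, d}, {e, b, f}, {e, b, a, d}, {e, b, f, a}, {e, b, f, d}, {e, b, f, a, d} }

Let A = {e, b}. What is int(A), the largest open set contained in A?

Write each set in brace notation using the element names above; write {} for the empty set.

{e, b}

U open, U⊆A: {}, {b}, {e, b}. int(A) = ⋃ = {e, b}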